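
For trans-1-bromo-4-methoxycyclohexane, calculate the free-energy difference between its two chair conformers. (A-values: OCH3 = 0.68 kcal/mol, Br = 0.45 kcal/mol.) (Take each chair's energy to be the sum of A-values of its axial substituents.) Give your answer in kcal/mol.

C1 and C4 have opposite parity, so for the trans isomer the two substituents are e,e in one chair and a,a in the other.
Chair I (methoxy axial, bromo axial): E = 1.13 kcal/mol.
Chair II (methoxy equatorial, bromo equatorial): E = 0.00 kcal/mol.
ΔE = 1.13 − 0.00 = 1.13 kcal/mol; chair II is more stable.

1.13 kcal/mol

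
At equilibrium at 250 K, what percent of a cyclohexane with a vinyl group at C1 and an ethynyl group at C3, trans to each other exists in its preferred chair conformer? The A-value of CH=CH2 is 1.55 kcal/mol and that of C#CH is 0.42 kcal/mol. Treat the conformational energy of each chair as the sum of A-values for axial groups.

C1 and C3 have the same parity, so for the trans isomer the two substituents are one axial and one equatorial in each chair.
Chair I (vinyl axial, ethynyl equatorial): E = 1.55 kcal/mol; chair II (vinyl equatorial, ethynyl axial): E = 0.42 kcal/mol.
ΔG = 1.13 kcal/mol between the two chairs.
K = exp(ΔG/RT) with R = 1.987×10⁻³ kcal mol⁻¹ K⁻¹ and T = 250 K gives K ≈ 9.73.
Fraction in the lower-energy chair = K/(K+1) = 90.7%.

90.7%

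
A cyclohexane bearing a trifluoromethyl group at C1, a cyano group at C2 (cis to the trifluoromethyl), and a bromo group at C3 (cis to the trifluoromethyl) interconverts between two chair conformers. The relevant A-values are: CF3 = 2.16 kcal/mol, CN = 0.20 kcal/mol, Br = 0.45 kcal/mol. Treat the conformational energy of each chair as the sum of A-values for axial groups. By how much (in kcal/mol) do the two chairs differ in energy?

Chair I (trifluoromethyl axial, cyano equatorial, bromo axial): E = 2.61 kcal/mol.
Chair II (trifluoromethyl equatorial, cyano axial, bromo equatorial): E = 0.20 kcal/mol.
ΔE = 2.61 − 0.20 = 2.41 kcal/mol; chair II is more stable.

2.41 kcal/mol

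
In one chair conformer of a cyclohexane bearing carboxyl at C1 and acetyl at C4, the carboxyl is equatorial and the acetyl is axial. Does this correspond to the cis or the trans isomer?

cis

C1 and C4 have opposite parity, so their axial bonds point in opposite directions.
With opposite-parity carbons, two substituents on the same face are one axial and one equatorial; opposite faces give both axial or both equatorial.
Here the groups are equatorial/axial → same face → cis.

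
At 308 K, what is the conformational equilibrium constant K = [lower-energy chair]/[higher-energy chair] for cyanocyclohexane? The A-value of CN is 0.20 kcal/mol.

One chair has the cyano group axial (E = 0.20 kcal/mol) and the other has it equatorial (E = 0).
ΔG = 0.20 kcal/mol between the two chairs.
K = exp(ΔG/RT) with R = 1.987×10⁻³ kcal mol⁻¹ K⁻¹ and T = 308 K gives K ≈ 1.39.

K ≈ 1.39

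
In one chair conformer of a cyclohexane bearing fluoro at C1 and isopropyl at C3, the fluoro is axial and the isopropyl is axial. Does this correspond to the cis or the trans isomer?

cis

C1 and C3 have the same parity, so their axial bonds point in the same direction.
With same-parity carbons, two substituents on the same face are both axial or both equatorial; opposite faces give one of each.
Here the groups are axial/axial → same face → cis.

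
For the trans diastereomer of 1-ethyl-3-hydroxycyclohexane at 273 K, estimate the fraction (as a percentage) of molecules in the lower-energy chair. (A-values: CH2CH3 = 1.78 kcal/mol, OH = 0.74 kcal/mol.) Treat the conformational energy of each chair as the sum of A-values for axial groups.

87.2%

C1 and C3 have the same parity, so for the trans isomer the two substituents are one axial and one equatorial in each chair.
Chair I (ethyl axial, hydroxyl equatorial): E = 1.78 kcal/mol; chair II (ethyl equatorial, hydroxyl axial): E = 0.74 kcal/mol.
ΔG = 1.04 kcal/mol between the two chairs.
K = exp(ΔG/RT) with R = 1.987×10⁻³ kcal mol⁻¹ K⁻¹ and T = 273 K gives K ≈ 6.8.
Fraction in the lower-energy chair = K/(K+1) = 87.2%.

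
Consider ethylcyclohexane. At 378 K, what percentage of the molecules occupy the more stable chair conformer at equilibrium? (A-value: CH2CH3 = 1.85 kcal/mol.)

One chair has the ethyl group axial (E = 1.85 kcal/mol) and the other has it equatorial (E = 0).
ΔG = 1.85 kcal/mol between the two chairs.
K = exp(ΔG/RT) with R = 1.987×10⁻³ kcal mol⁻¹ K⁻¹ and T = 378 K gives K ≈ 11.7.
Fraction in the lower-energy chair = K/(K+1) = 92.2%.

92.2%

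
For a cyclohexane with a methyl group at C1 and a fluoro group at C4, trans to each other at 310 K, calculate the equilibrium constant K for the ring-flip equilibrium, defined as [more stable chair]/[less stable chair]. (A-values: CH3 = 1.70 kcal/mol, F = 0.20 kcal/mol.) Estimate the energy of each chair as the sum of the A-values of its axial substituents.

C1 and C4 have opposite parity, so for the trans isomer the two substituents are e,e in one chair and a,a in the other.
Chair I (methyl axial, fluoro axial): E = 1.90 kcal/mol; chair II (methyl equatorial, fluoro equatorial): E = 0.00 kcal/mol.
ΔG = 1.90 kcal/mol between the two chairs.
K = exp(ΔG/RT) with R = 1.987×10⁻³ kcal mol⁻¹ K⁻¹ and T = 310 K gives K ≈ 21.9.

K ≈ 21.9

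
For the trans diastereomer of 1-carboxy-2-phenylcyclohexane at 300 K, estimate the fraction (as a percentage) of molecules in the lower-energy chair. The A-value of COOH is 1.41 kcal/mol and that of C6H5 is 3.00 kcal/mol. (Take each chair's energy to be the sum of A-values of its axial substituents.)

C1 and C2 have opposite parity, so for the trans isomer the two substituents are e,e in one chair and a,a in the other.
Chair I (carboxyl axial, phenyl axial): E = 4.41 kcal/mol; chair II (carboxyl equatorial, phenyl equatorial): E = 0.00 kcal/mol.
ΔG = 4.41 kcal/mol between the two chairs.
K = exp(ΔG/RT) with R = 1.987×10⁻³ kcal mol⁻¹ K⁻¹ and T = 300 K gives K ≈ 1.63e+03.
Fraction in the lower-energy chair = K/(K+1) = 99.9%.

99.9%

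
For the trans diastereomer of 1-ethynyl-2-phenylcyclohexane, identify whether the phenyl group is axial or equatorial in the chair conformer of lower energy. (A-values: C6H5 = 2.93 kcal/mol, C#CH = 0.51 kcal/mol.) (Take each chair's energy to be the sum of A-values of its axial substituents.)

C1 and C2 have opposite parity, so for the trans isomer the two substituents are e,e in one chair and a,a in the other.
Chair I (phenyl axial, ethynyl axial): E = 3.44 kcal/mol.
Chair II (phenyl equatorial, ethynyl equatorial): E = 0.00 kcal/mol.
Chair II is the more stable (lower-energy) conformer, and in that chair the phenyl group is equatorial.

equatorial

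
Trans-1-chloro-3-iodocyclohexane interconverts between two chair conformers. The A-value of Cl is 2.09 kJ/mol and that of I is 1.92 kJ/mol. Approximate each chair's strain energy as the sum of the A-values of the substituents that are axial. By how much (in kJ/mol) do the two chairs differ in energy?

0.17 kJ/mol

C1 and C3 have the same parity, so for the trans isomer the two substituents are one axial and one equatorial in each chair.
Chair I (chloro axial, iodo equatorial): E = 2.09 kJ/mol.
Chair II (chloro equatorial, iodo axial): E = 1.92 kJ/mol.
ΔE = 2.09 − 1.92 = 0.17 kJ/mol; chair II is more stable.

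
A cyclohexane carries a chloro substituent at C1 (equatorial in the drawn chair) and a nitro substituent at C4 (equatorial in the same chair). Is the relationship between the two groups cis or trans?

C1 and C4 have opposite parity, so their axial bonds point in opposite directions.
With opposite-parity carbons, two substituents on the same face are one axial and one equatorial; opposite faces give both axial or both equatorial.
Here the groups are equatorial/equatorial → opposite face → trans.

trans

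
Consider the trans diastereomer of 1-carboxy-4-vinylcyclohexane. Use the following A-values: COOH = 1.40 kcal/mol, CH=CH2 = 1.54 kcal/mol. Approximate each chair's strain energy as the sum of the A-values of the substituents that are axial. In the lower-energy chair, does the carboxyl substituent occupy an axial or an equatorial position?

C1 and C4 have opposite parity, so for the trans isomer the two substituents are e,e in one chair and a,a in the other.
Chair I (carboxyl axial, vinyl axial): E = 2.94 kcal/mol.
Chair II (carboxyl equatorial, vinyl equatorial): E = 0.00 kcal/mol.
Chair II is the more stable (lower-energy) conformer, and in that chair the carboxyl group is equatorial.

equatorial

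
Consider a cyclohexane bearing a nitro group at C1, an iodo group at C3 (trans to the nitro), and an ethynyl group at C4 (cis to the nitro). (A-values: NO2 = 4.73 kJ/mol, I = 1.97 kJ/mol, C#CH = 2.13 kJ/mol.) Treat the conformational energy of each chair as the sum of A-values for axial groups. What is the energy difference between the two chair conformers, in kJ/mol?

0.63 kJ/mol

Chair I (nitro axial, iodo equatorial, ethynyl equatorial): E = 4.73 kJ/mol.
Chair II (nitro equatorial, iodo axial, ethynyl axial): E = 4.10 kJ/mol.
ΔE = 4.73 − 4.10 = 0.63 kJ/mol; chair II is more stable.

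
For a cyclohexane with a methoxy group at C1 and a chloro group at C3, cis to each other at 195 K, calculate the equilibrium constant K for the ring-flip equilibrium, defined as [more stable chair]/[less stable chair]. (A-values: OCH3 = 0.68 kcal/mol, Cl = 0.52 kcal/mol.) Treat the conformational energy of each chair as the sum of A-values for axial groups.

C1 and C3 have the same parity, so for the cis isomer the two substituents are e,e in one chair and a,a in the other.
Chair I (methoxy axial, chloro axial): E = 1.20 kcal/mol; chair II (methoxy equatorial, chloro equatorial): E = 0.00 kcal/mol.
ΔG = 1.20 kcal/mol between the two chairs.
K = exp(ΔG/RT) with R = 1.987×10⁻³ kcal mol⁻¹ K⁻¹ and T = 195 K gives K ≈ 22.1.

K ≈ 22.1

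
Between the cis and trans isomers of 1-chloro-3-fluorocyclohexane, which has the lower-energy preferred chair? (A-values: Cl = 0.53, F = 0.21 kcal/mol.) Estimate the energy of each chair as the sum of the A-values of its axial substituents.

At 1,3 positions (parity same): cis → (e,e or a,a); trans → (a,e or e,a).
Best chair for cis: E = 0.00 kcal/mol; best chair for trans: E = 0.21 kcal/mol.
The cis isomer is lower by 0.21 kcal/mol.

cis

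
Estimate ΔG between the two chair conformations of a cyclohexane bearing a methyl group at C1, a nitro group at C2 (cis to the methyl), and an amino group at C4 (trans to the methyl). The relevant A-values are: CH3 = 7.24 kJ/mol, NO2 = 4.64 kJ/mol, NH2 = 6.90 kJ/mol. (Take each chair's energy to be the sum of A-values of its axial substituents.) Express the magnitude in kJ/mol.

9.50 kJ/mol

Chair I (methyl axial, nitro equatorial, amino axial): E = 14.14 kJ/mol.
Chair II (methyl equatorial, nitro axial, amino equatorial): E = 4.64 kJ/mol.
ΔE = 14.14 − 4.64 = 9.50 kJ/mol; chair II is more stable.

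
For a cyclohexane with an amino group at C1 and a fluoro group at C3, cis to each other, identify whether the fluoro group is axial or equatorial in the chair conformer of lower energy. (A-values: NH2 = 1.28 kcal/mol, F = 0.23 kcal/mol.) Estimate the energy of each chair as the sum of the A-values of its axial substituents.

C1 and C3 have the same parity, so for the cis isomer the two substituents are e,e in one chair and a,a in the other.
Chair I (amino axial, fluoro axial): E = 1.51 kcal/mol.
Chair II (amino equatorial, fluoro equatorial): E = 0.00 kcal/mol.
Chair II is the more stable (lower-energy) conformer, and in that chair the fluoro group is equatorial.

equatorial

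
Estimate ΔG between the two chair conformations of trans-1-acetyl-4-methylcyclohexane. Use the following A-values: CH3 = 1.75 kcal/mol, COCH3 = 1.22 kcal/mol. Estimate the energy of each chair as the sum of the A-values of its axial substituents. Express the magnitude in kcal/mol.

C1 and C4 have opposite parity, so for the trans isomer the two substituents are e,e in one chair and a,a in the other.
Chair I (methyl axial, acetyl axial): E = 2.97 kcal/mol.
Chair II (methyl equatorial, acetyl equatorial): E = 0.00 kcal/mol.
ΔE = 2.97 − 0.00 = 2.97 kcal/mol; chair II is more stable.

2.97 kcal/mol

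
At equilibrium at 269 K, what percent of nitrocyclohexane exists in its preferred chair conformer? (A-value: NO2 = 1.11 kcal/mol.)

88.9%

One chair has the nitro group axial (E = 1.11 kcal/mol) and the other has it equatorial (E = 0).
ΔG = 1.11 kcal/mol between the two chairs.
K = exp(ΔG/RT) with R = 1.987×10⁻³ kcal mol⁻¹ K⁻¹ and T = 269 K gives K ≈ 7.98.
Fraction in the lower-energy chair = K/(K+1) = 88.9%.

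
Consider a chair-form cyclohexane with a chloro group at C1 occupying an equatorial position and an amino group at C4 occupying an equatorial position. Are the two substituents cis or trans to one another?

trans

C1 and C4 have opposite parity, so their axial bonds point in opposite directions.
With opposite-parity carbons, two substituents on the same face are one axial and one equatorial; opposite faces give both axial or both equatorial.
Here the groups are equatorial/equatorial → opposite face → trans.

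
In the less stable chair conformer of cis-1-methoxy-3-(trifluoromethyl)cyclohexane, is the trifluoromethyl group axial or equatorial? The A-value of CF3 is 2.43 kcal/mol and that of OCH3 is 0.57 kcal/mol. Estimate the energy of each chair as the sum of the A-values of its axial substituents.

C1 and C3 have the same parity, so for the cis isomer the two substituents are e,e in one chair and a,a in the other.
Chair I (trifluoromethyl axial, methoxy axial): E = 3.00 kcal/mol.
Chair II (trifluoromethyl equatorial, methoxy equatorial): E = 0.00 kcal/mol.
Chair I is the less stable (higher-energy) conformer, and in that chair the trifluoromethyl group is axial.

axial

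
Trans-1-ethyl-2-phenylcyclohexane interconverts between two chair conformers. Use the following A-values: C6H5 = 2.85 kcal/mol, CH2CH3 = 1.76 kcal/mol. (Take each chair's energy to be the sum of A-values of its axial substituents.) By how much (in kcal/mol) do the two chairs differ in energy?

C1 and C2 have opposite parity, so for the trans isomer the two substituents are e,e in one chair and a,a in the other.
Chair I (phenyl axial, ethyl axial): E = 4.61 kcal/mol.
Chair II (phenyl equatorial, ethyl equatorial): E = 0.00 kcal/mol.
ΔE = 4.61 − 0.00 = 4.61 kcal/mol; chair II is more stable.

4.61 kcal/mol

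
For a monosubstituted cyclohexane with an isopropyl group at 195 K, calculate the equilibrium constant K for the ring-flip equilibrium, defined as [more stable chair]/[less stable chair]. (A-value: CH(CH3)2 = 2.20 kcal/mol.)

K ≈ 292

One chair has the isopropyl group axial (E = 2.20 kcal/mol) and the other has it equatorial (E = 0).
ΔG = 2.20 kcal/mol between the two chairs.
K = exp(ΔG/RT) with R = 1.987×10⁻³ kcal mol⁻¹ K⁻¹ and T = 195 K gives K ≈ 292.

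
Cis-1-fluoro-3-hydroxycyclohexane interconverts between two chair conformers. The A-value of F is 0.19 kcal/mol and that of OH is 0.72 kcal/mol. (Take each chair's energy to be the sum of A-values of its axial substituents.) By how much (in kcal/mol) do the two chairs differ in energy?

0.91 kcal/mol

C1 and C3 have the same parity, so for the cis isomer the two substituents are e,e in one chair and a,a in the other.
Chair I (fluoro axial, hydroxyl axial): E = 0.91 kcal/mol.
Chair II (fluoro equatorial, hydroxyl equatorial): E = 0.00 kcal/mol.
ΔE = 0.91 − 0.00 = 0.91 kcal/mol; chair II is more stable.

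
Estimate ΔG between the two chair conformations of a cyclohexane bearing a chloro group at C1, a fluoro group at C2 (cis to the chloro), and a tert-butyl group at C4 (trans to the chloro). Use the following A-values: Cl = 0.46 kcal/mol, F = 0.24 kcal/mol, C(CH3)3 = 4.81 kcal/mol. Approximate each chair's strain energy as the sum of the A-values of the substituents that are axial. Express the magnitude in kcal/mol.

Chair I (chloro axial, fluoro equatorial, tert-butyl axial): E = 5.27 kcal/mol.
Chair II (chloro equatorial, fluoro axial, tert-butyl equatorial): E = 0.24 kcal/mol.
ΔE = 5.27 − 0.24 = 5.03 kcal/mol; chair II is more stable.

5.03 kcal/mol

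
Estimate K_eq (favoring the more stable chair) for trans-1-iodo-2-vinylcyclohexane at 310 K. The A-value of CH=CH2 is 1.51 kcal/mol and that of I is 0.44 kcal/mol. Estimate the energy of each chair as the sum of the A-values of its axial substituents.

K ≈ 23.7

C1 and C2 have opposite parity, so for the trans isomer the two substituents are e,e in one chair and a,a in the other.
Chair I (vinyl axial, iodo axial): E = 1.95 kcal/mol; chair II (vinyl equatorial, iodo equatorial): E = 0.00 kcal/mol.
ΔG = 1.95 kcal/mol between the two chairs.
K = exp(ΔG/RT) with R = 1.987×10⁻³ kcal mol⁻¹ K⁻¹ and T = 310 K gives K ≈ 23.7.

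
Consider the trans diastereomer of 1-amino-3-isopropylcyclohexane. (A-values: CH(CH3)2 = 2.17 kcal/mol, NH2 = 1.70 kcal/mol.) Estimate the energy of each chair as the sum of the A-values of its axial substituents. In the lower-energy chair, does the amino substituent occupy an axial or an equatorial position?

axial

C1 and C3 have the same parity, so for the trans isomer the two substituents are one axial and one equatorial in each chair.
Chair I (isopropyl axial, amino equatorial): E = 2.17 kcal/mol.
Chair II (isopropyl equatorial, amino axial): E = 1.70 kcal/mol.
Chair II is the more stable (lower-energy) conformer, and in that chair the amino group is axial.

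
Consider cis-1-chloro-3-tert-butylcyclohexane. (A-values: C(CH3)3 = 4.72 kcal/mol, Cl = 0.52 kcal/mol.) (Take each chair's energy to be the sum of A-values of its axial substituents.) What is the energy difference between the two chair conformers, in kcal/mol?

5.24 kcal/mol

C1 and C3 have the same parity, so for the cis isomer the two substituents are e,e in one chair and a,a in the other.
Chair I (tert-butyl axial, chloro axial): E = 5.24 kcal/mol.
Chair II (tert-butyl equatorial, chloro equatorial): E = 0.00 kcal/mol.
ΔE = 5.24 − 0.00 = 5.24 kcal/mol; chair II is more stable.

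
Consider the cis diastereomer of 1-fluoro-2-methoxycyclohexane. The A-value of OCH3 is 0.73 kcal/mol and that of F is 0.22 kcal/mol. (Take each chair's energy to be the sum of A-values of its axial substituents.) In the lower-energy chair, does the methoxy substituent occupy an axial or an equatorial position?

equatorial

C1 and C2 have opposite parity, so for the cis isomer the two substituents are one axial and one equatorial in each chair.
Chair I (methoxy axial, fluoro equatorial): E = 0.73 kcal/mol.
Chair II (methoxy equatorial, fluoro axial): E = 0.22 kcal/mol.
Chair II is the more stable (lower-energy) conformer, and in that chair the methoxy group is equatorial.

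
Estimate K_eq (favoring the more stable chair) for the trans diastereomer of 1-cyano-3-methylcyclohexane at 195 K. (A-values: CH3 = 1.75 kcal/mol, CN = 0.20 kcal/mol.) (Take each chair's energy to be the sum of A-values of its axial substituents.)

C1 and C3 have the same parity, so for the trans isomer the two substituents are one axial and one equatorial in each chair.
Chair I (methyl axial, cyano equatorial): E = 1.75 kcal/mol; chair II (methyl equatorial, cyano axial): E = 0.20 kcal/mol.
ΔG = 1.55 kcal/mol between the two chairs.
K = exp(ΔG/RT) with R = 1.987×10⁻³ kcal mol⁻¹ K⁻¹ and T = 195 K gives K ≈ 54.6.

K ≈ 54.6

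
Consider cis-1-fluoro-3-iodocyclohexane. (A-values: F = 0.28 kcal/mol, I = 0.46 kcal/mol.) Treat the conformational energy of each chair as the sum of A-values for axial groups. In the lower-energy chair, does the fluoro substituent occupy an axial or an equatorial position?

equatorial

C1 and C3 have the same parity, so for the cis isomer the two substituents are e,e in one chair and a,a in the other.
Chair I (fluoro axial, iodo axial): E = 0.74 kcal/mol.
Chair II (fluoro equatorial, iodo equatorial): E = 0.00 kcal/mol.
Chair II is the more stable (lower-energy) conformer, and in that chair the fluoro group is equatorial.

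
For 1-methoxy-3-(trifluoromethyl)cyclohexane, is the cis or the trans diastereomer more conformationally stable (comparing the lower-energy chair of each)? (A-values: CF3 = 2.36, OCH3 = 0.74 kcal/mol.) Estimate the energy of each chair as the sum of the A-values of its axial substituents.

At 1,3 positions (parity same): cis → (e,e or a,a); trans → (a,e or e,a).
Best chair for cis: E = 0.00 kcal/mol; best chair for trans: E = 0.74 kcal/mol.
The cis isomer is lower by 0.74 kcal/mol.

cis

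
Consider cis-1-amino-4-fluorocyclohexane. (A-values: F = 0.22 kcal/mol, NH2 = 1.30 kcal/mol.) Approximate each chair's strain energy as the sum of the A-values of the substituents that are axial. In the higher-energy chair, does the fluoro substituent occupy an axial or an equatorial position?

equatorial

C1 and C4 have opposite parity, so for the cis isomer the two substituents are one axial and one equatorial in each chair.
Chair I (fluoro axial, amino equatorial): E = 0.22 kcal/mol.
Chair II (fluoro equatorial, amino axial): E = 1.30 kcal/mol.
Chair II is the less stable (higher-energy) conformer, and in that chair the fluoro group is equatorial.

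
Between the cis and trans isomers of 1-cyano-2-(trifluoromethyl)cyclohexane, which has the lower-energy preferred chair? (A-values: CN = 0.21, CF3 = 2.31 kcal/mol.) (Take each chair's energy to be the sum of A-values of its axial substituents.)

At 1,2 positions (parity opposite): cis → (a,e or e,a); trans → (e,e or a,a).
Best chair for cis: E = 0.21 kcal/mol; best chair for trans: E = 0.00 kcal/mol.
The trans isomer is lower by 0.21 kcal/mol.

trans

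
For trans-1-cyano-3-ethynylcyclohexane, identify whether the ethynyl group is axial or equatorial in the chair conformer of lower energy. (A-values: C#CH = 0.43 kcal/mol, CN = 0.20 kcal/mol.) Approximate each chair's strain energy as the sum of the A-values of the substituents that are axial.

equatorial

C1 and C3 have the same parity, so for the trans isomer the two substituents are one axial and one equatorial in each chair.
Chair I (ethynyl axial, cyano equatorial): E = 0.43 kcal/mol.
Chair II (ethynyl equatorial, cyano axial): E = 0.20 kcal/mol.
Chair II is the more stable (lower-energy) conformer, and in that chair the ethynyl group is equatorial.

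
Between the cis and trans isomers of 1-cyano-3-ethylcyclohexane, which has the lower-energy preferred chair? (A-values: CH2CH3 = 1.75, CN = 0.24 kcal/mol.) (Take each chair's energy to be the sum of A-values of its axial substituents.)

cis

At 1,3 positions (parity same): cis → (e,e or a,a); trans → (a,e or e,a).
Best chair for cis: E = 0.00 kcal/mol; best chair for trans: E = 0.24 kcal/mol.
The cis isomer is lower by 0.24 kcal/mol.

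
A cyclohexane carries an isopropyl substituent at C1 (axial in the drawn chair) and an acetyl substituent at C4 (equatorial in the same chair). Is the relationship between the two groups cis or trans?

C1 and C4 have opposite parity, so their axial bonds point in opposite directions.
With opposite-parity carbons, two substituents on the same face are one axial and one equatorial; opposite faces give both axial or both equatorial.
Here the groups are axial/equatorial → same face → cis.

cis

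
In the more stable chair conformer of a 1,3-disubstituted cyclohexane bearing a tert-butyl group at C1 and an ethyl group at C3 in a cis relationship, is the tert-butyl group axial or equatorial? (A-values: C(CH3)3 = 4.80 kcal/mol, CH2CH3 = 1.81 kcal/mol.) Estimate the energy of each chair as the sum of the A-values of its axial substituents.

equatorial

C1 and C3 have the same parity, so for the cis isomer the two substituents are e,e in one chair and a,a in the other.
Chair I (tert-butyl axial, ethyl axial): E = 6.61 kcal/mol.
Chair II (tert-butyl equatorial, ethyl equatorial): E = 0.00 kcal/mol.
Chair II is the more stable (lower-energy) conformer, and in that chair the tert-butyl group is equatorial.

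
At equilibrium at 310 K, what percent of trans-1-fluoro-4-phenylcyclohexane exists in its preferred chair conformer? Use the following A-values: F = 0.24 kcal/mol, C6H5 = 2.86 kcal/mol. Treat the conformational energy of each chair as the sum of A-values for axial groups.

C1 and C4 have opposite parity, so for the trans isomer the two substituents are e,e in one chair and a,a in the other.
Chair I (fluoro axial, phenyl axial): E = 3.10 kcal/mol; chair II (fluoro equatorial, phenyl equatorial): E = 0.00 kcal/mol.
ΔG = 3.10 kcal/mol between the two chairs.
K = exp(ΔG/RT) with R = 1.987×10⁻³ kcal mol⁻¹ K⁻¹ and T = 310 K gives K ≈ 153.
Fraction in the lower-energy chair = K/(K+1) = 99.4%.

99.4%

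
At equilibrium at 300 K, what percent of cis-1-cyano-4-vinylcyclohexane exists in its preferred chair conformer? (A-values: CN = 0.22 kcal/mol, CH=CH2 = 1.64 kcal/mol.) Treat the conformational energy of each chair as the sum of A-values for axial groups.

C1 and C4 have opposite parity, so for the cis isomer the two substituents are one axial and one equatorial in each chair.
Chair I (cyano axial, vinyl equatorial): E = 0.22 kcal/mol; chair II (cyano equatorial, vinyl axial): E = 1.64 kcal/mol.
ΔG = 1.42 kcal/mol between the two chairs.
K = exp(ΔG/RT) with R = 1.987×10⁻³ kcal mol⁻¹ K⁻¹ and T = 300 K gives K ≈ 10.8.
Fraction in the lower-energy chair = K/(K+1) = 91.5%.

91.5%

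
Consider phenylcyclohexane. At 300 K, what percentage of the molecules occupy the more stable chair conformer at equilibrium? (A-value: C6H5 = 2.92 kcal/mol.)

One chair has the phenyl group axial (E = 2.92 kcal/mol) and the other has it equatorial (E = 0).
ΔG = 2.92 kcal/mol between the two chairs.
K = exp(ΔG/RT) with R = 1.987×10⁻³ kcal mol⁻¹ K⁻¹ and T = 300 K gives K ≈ 134.
Fraction in the lower-energy chair = K/(K+1) = 99.3%.

99.3%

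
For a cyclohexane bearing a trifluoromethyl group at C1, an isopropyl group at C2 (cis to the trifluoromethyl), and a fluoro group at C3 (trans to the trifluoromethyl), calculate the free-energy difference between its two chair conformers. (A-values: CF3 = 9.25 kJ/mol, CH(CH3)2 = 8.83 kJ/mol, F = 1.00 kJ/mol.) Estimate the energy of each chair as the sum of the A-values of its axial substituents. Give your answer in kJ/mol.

Chair I (trifluoromethyl axial, isopropyl equatorial, fluoro equatorial): E = 9.25 kJ/mol.
Chair II (trifluoromethyl equatorial, isopropyl axial, fluoro axial): E = 9.83 kJ/mol.
ΔE = 9.83 − 9.25 = 0.58 kJ/mol; chair I is more stable.

0.58 kJ/mol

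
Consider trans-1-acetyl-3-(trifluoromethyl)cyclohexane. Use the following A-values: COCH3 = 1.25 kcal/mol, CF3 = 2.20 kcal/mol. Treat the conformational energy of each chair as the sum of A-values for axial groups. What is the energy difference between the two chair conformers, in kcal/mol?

C1 and C3 have the same parity, so for the trans isomer the two substituents are one axial and one equatorial in each chair.
Chair I (acetyl axial, trifluoromethyl equatorial): E = 1.25 kcal/mol.
Chair II (acetyl equatorial, trifluoromethyl axial): E = 2.20 kcal/mol.
ΔE = 2.20 − 1.25 = 0.95 kcal/mol; chair I is more stable.

0.95 kcal/mol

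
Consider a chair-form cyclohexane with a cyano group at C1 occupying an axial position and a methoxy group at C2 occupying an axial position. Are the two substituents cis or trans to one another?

trans

C1 and C2 have opposite parity, so their axial bonds point in opposite directions.
With opposite-parity carbons, two substituents on the same face are one axial and one equatorial; opposite faces give both axial or both equatorial.
Here the groups are axial/axial → opposite face → trans.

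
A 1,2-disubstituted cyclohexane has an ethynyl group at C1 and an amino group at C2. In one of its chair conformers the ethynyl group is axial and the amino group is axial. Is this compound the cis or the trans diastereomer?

trans

C1 and C2 have opposite parity, so their axial bonds point in opposite directions.
With opposite-parity carbons, two substituents on the same face are one axial and one equatorial; opposite faces give both axial or both equatorial.
Here the groups are axial/axial → opposite face → trans.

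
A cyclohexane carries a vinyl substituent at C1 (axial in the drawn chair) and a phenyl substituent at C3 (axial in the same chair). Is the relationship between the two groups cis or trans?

cis

C1 and C3 have the same parity, so their axial bonds point in the same direction.
With same-parity carbons, two substituents on the same face are both axial or both equatorial; opposite faces give one of each.
Here the groups are axial/axial → same face → cis.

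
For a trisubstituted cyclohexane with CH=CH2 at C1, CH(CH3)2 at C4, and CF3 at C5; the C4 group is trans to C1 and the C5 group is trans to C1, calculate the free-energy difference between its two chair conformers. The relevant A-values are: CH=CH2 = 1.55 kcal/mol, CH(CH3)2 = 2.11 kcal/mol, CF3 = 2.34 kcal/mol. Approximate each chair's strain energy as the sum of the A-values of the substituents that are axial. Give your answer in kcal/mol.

1.32 kcal/mol

Chair I (vinyl axial, isopropyl axial, trifluoromethyl equatorial): E = 3.66 kcal/mol.
Chair II (vinyl equatorial, isopropyl equatorial, trifluoromethyl axial): E = 2.34 kcal/mol.
ΔE = 3.66 − 2.34 = 1.32 kcal/mol; chair II is more stable.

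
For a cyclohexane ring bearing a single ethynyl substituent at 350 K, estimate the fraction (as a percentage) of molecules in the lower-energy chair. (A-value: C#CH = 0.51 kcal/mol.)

One chair has the ethynyl group axial (E = 0.51 kcal/mol) and the other has it equatorial (E = 0).
ΔG = 0.51 kcal/mol between the two chairs.
K = exp(ΔG/RT) with R = 1.987×10⁻³ kcal mol⁻¹ K⁻¹ and T = 350 K gives K ≈ 2.08.
Fraction in the lower-energy chair = K/(K+1) = 67.6%.

67.6%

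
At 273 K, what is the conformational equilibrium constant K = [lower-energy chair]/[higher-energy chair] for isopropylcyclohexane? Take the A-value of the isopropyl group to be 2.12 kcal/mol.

K ≈ 49.8

One chair has the isopropyl group axial (E = 2.12 kcal/mol) and the other has it equatorial (E = 0).
ΔG = 2.12 kcal/mol between the two chairs.
K = exp(ΔG/RT) with R = 1.987×10⁻³ kcal mol⁻¹ K⁻¹ and T = 273 K gives K ≈ 49.8.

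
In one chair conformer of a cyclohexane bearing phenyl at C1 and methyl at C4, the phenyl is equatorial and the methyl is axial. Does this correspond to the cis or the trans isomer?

cis

C1 and C4 have opposite parity, so their axial bonds point in opposite directions.
With opposite-parity carbons, two substituents on the same face are one axial and one equatorial; opposite faces give both axial or both equatorial.
Here the groups are equatorial/axial → same face → cis.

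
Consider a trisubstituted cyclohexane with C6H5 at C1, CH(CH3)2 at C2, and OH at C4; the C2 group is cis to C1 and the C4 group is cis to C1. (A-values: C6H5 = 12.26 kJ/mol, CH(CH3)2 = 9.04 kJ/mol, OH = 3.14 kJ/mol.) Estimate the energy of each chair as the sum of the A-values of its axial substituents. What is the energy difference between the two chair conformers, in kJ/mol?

Chair I (phenyl axial, isopropyl equatorial, hydroxyl equatorial): E = 12.26 kJ/mol.
Chair II (phenyl equatorial, isopropyl axial, hydroxyl axial): E = 12.18 kJ/mol.
ΔE = 12.26 − 12.18 = 0.08 kJ/mol; chair II is more stable.

0.08 kJ/mol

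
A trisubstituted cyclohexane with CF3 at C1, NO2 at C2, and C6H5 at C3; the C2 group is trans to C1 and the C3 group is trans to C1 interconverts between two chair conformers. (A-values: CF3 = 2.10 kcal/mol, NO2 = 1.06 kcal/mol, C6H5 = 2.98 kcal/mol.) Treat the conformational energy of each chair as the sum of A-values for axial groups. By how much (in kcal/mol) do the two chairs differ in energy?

0.18 kcal/mol

Chair I (trifluoromethyl axial, nitro axial, phenyl equatorial): E = 3.16 kcal/mol.
Chair II (trifluoromethyl equatorial, nitro equatorial, phenyl axial): E = 2.98 kcal/mol.
ΔE = 3.16 − 2.98 = 0.18 kcal/mol; chair II is more stable.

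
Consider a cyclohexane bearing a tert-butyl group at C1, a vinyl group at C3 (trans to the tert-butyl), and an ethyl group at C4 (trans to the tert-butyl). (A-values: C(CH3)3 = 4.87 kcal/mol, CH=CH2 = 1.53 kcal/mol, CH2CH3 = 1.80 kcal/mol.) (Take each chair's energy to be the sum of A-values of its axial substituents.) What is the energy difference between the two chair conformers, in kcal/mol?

Chair I (tert-butyl axial, vinyl equatorial, ethyl axial): E = 6.67 kcal/mol.
Chair II (tert-butyl equatorial, vinyl axial, ethyl equatorial): E = 1.53 kcal/mol.
ΔE = 6.67 − 1.53 = 5.14 kcal/mol; chair II is more stable.

5.14 kcal/mol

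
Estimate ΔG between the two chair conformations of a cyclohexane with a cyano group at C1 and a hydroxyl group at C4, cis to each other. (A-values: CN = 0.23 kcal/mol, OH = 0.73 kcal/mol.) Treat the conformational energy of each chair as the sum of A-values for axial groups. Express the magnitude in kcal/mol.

C1 and C4 have opposite parity, so for the cis isomer the two substituents are one axial and one equatorial in each chair.
Chair I (cyano axial, hydroxyl equatorial): E = 0.23 kcal/mol.
Chair II (cyano equatorial, hydroxyl axial): E = 0.73 kcal/mol.
ΔE = 0.73 − 0.23 = 0.50 kcal/mol; chair I is more stable.

0.50 kcal/mol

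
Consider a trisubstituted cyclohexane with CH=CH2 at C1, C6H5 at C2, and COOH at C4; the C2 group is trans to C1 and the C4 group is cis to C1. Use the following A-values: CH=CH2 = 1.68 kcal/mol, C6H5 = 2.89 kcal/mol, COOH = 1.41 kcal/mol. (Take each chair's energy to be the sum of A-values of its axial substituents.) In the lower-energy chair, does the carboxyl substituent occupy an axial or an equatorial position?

Chair I (vinyl axial, phenyl axial, carboxyl equatorial): E = 4.57 kcal/mol.
Chair II (vinyl equatorial, phenyl equatorial, carboxyl axial): E = 1.41 kcal/mol.
Chair II is the more stable (lower-energy) conformer, and in that chair the carboxyl group is axial.

axial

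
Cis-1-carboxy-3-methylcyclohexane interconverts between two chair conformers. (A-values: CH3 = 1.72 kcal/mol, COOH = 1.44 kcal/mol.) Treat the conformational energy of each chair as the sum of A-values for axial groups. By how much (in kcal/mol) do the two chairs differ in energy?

C1 and C3 have the same parity, so for the cis isomer the two substituents are e,e in one chair and a,a in the other.
Chair I (methyl axial, carboxyl axial): E = 3.16 kcal/mol.
Chair II (methyl equatorial, carboxyl equatorial): E = 0.00 kcal/mol.
ΔE = 3.16 − 0.00 = 3.16 kcal/mol; chair II is more stable.

3.16 kcal/mol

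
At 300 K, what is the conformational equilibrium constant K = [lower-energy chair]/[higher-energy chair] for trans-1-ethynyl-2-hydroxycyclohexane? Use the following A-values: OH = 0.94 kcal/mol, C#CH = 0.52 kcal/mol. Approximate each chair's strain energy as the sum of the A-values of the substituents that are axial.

C1 and C2 have opposite parity, so for the trans isomer the two substituents are e,e in one chair and a,a in the other.
Chair I (hydroxyl axial, ethynyl axial): E = 1.46 kcal/mol; chair II (hydroxyl equatorial, ethynyl equatorial): E = 0.00 kcal/mol.
ΔG = 1.46 kcal/mol between the two chairs.
K = exp(ΔG/RT) with R = 1.987×10⁻³ kcal mol⁻¹ K⁻¹ and T = 300 K gives K ≈ 11.6.

K ≈ 11.6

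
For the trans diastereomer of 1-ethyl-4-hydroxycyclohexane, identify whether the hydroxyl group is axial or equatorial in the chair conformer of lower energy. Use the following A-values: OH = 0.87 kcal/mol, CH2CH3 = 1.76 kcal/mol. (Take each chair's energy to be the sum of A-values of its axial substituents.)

equatorial

C1 and C4 have opposite parity, so for the trans isomer the two substituents are e,e in one chair and a,a in the other.
Chair I (hydroxyl axial, ethyl axial): E = 2.63 kcal/mol.
Chair II (hydroxyl equatorial, ethyl equatorial): E = 0.00 kcal/mol.
Chair II is the more stable (lower-energy) conformer, and in that chair the hydroxyl group is equatorial.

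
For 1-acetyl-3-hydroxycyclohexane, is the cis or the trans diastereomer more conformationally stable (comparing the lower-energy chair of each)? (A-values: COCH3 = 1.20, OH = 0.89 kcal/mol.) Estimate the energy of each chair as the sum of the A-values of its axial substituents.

At 1,3 positions (parity same): cis → (e,e or a,a); trans → (a,e or e,a).
Best chair for cis: E = 0.00 kcal/mol; best chair for trans: E = 0.89 kcal/mol.
The cis isomer is lower by 0.89 kcal/mol.

cis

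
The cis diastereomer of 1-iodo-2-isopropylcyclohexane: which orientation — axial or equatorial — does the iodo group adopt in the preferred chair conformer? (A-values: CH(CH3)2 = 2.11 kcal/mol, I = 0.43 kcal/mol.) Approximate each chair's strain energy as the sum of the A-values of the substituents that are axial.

axial

C1 and C2 have opposite parity, so for the cis isomer the two substituents are one axial and one equatorial in each chair.
Chair I (isopropyl axial, iodo equatorial): E = 2.11 kcal/mol.
Chair II (isopropyl equatorial, iodo axial): E = 0.43 kcal/mol.
Chair II is the more stable (lower-energy) conformer, and in that chair the iodo group is axial.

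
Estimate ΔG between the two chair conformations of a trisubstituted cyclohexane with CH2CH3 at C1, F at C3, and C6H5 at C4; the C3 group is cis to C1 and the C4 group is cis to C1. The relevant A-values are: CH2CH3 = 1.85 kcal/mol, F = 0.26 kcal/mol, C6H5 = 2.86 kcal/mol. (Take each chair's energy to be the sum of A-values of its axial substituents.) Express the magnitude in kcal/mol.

0.75 kcal/mol

Chair I (ethyl axial, fluoro axial, phenyl equatorial): E = 2.11 kcal/mol.
Chair II (ethyl equatorial, fluoro equatorial, phenyl axial): E = 2.86 kcal/mol.
ΔE = 2.86 − 2.11 = 0.75 kcal/mol; chair I is more stable.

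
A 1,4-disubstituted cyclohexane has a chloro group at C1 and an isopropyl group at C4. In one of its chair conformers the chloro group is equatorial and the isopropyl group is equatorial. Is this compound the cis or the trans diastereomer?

trans

C1 and C4 have opposite parity, so their axial bonds point in opposite directions.
With opposite-parity carbons, two substituents on the same face are one axial and one equatorial; opposite faces give both axial or both equatorial.
Here the groups are equatorial/equatorial → opposite face → trans.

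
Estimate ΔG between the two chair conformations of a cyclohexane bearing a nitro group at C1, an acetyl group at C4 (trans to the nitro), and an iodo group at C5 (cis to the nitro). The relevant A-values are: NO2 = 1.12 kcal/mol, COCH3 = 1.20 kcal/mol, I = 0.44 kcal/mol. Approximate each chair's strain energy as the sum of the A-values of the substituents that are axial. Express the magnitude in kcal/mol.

Chair I (nitro axial, acetyl axial, iodo axial): E = 2.76 kcal/mol.
Chair II (nitro equatorial, acetyl equatorial, iodo equatorial): E = 0.00 kcal/mol.
ΔE = 2.76 − 0.00 = 2.76 kcal/mol; chair II is more stable.

2.76 kcal/mol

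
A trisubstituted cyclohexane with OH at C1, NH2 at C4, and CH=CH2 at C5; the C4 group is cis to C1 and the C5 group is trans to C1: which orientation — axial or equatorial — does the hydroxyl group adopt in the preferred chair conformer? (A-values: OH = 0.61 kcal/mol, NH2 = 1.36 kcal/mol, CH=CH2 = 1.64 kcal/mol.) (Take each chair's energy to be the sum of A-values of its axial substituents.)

axial

Chair I (hydroxyl axial, amino equatorial, vinyl equatorial): E = 0.61 kcal/mol.
Chair II (hydroxyl equatorial, amino axial, vinyl axial): E = 3.00 kcal/mol.
Chair I is the more stable (lower-energy) conformer, and in that chair the hydroxyl group is axial.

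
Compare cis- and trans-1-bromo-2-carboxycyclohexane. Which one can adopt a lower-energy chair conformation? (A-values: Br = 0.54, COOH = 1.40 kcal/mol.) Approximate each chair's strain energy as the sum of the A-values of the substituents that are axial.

At 1,2 positions (parity opposite): cis → (a,e or e,a); trans → (e,e or a,a).
Best chair for cis: E = 0.54 kcal/mol; best chair for trans: E = 0.00 kcal/mol.
The trans isomer is lower by 0.54 kcal/mol.

trans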